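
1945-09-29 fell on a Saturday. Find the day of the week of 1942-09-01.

Tuesday

Count forward from the earlier date (September 1, 1942) to the later (September 29, 1945):
Day-of-year of September 1, 1942: 244.
Day-of-year of September 29, 1945: 272.
1942 has 365 days, so 365 − 244 = 121 days remain in 1942.
Full years: 1943: 365; 1944: 366. Sum = 731.
Total: 121 + 731 + 272 = 1124 days.
1124 mod 7 = 4, so 4 days before Saturday is Tuesday.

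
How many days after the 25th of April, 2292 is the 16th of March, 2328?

13108

Day-of-year of April 25, 2292: 116.
Day-of-year of March 16, 2328: 76.
2292 has 366 days, so 366 − 116 = 250 days remain in 2292.
Full years 2293–2327: 28 common + 7 leap = 28×365 + 7×366 = 12782 days.
Total: 250 + 12782 + 76 = 13108 days.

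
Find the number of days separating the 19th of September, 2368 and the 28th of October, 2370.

769

Day-of-year of September 19, 2368: 263.
Day-of-year of October 28, 2370: 301.
2368 has 366 days, so 366 − 263 = 103 days remain in 2368.
Full years: 2369: 365. Sum = 365.
Total: 103 + 365 + 301 = 769 days.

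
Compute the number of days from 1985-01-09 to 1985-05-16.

January 1985: 31 − 9 = 22 days remain.
Then February 1985 (28), March (31), April (30): 28 + 31 + 30 = 89 days.
May 1–16, 1985: 16 days.
Total: 22 + 89 + 16 = 127 days.

127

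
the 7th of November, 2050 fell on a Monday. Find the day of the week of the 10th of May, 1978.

Wednesday

Count forward from the earlier date (May 10, 1978) to the later (November 7, 2050):
From May 10, 1978 to May 10, 2050: 72 years, of which 18 contain a Feb 29 — 54×365 + 18×366 = 26298 days.
(2000 is a leap year (divisible by 400).)
May 2050: 31 − 10 = 21 days remain.
Then June (30), July (31), August (31), September (30), October (31): 30 + 31 + 31 + 30 + 31 = 153 days.
November 1–7, 2050: 7 days.
Residual: 181 days.
Total: 26479 days.
26479 mod 7 = 5, so 5 days before Monday is Wednesday.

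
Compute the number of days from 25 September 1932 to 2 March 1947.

From September 25, 1932 to September 25, 1946: 14 years, of which 3 contain a Feb 29 — 11×365 + 3×366 = 5113 days.
September 1946: 30 − 25 = 5 days remain.
Then October (31), November (30), December (31), January (31), February 1947 (28): 31 + 30 + 31 + 31 + 28 = 151 days.
March 1–2, 1947: 2 days.
Residual: 158 days.
Total: 5271 days.

5271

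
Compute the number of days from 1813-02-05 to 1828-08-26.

5681

From February 5, 1813 to February 5, 1828: 15 years, of which 3 contain a Feb 29 — 12×365 + 3×366 = 5478 days.
February 1828: 29 − 5 = 24 days remain (1828 is a leap year, so February has 29 days).
Then March (31), April (30), May (31), June (30), July (31): 31 + 30 + 31 + 30 + 31 = 153 days.
August 1–26, 1828: 26 days.
Residual: 203 days.
Total: 5681 days.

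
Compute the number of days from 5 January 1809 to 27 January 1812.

1117

Day-of-year of January 5, 1809: 5.
Day-of-year of January 27, 1812: 27.
1809 has 365 days, so 365 − 5 = 360 days remain in 1809.
Full years: 1810: 365; 1811: 365. Sum = 730.
Total: 360 + 730 + 27 = 1117 days.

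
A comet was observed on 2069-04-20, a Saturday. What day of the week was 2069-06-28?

April 2069: 30 − 20 = 10 days remain.
Then May (31): 31 days.
June 1–28, 2069: 28 days.
Total: 10 + 31 + 28 = 69 days.
69 mod 7 = 6, so 6 days after Saturday is Friday.

Friday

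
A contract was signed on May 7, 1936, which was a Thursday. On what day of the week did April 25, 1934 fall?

Count forward from the earlier date (April 25, 1934) to the later (May 7, 1936):
April 1934: 30 − 25 = 5 days remain.
Then 24 full months totalling 731 days.
May 1–7, 1936: 7 days.
Total: 5 + 731 + 7 = 743 days.
743 mod 7 = 1, so 1 day before Thursday is Wednesday.

Wednesday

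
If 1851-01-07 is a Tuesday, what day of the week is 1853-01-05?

Wednesday

Day-of-year of January 7, 1851: 7.
Day-of-year of January 5, 1853: 5.
1851 has 365 days, so 365 − 7 = 358 days remain in 1851.
Full years: 1852: 366. Sum = 366.
Total: 358 + 366 + 5 = 729 days.
729 mod 7 = 1, so 1 day after Tuesday is Wednesday.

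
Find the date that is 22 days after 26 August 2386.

17 September 2386

Count 22 days after August 26, 2386:
August 2386: 31 − 26 = 5 days remain.
September 1–17, 2386: 17 days.
Total: 5 + 17 = 22 days.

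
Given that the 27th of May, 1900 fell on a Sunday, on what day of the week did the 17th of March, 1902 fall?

May 27, 1900 → May 27, 1901: 365 days.
May 1901: 31 − 27 = 4 days remain.
Then 9 full months totalling 273 days.
March 1–17, 1902: 17 days.
Residual: 294 days.
Total: 659 days.
659 mod 7 = 1, so 1 day after Sunday is Monday.

Monday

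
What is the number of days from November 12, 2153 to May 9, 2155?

543

Day-of-year of November 12, 2153: 316.
Day-of-year of May 9, 2155: 129.
2153 has 365 days, so 365 − 316 = 49 days remain in 2153.
Full years: 2154: 365. Sum = 365.
Total: 49 + 365 + 129 = 543 days.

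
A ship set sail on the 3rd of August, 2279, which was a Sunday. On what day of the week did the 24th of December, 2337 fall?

Day-of-year of August 3, 2279: 215.
Day-of-year of December 24, 2337: 358.
2279 has 365 days, so 365 − 215 = 150 days remain in 2279.
Full years 2280–2336: 43 common + 14 leap = 43×365 + 14×366 = 20819 days.
Total: 150 + 20819 + 358 = 21327 days.
21327 mod 7 = 5, so 5 days after Sunday is Friday.

Friday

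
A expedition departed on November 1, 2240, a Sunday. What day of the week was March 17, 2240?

Count forward from the earlier date (March 17, 2240) to the later (November 1, 2240):
March 2240: 31 − 17 = 14 days remain.
Then April (30), May (31), June (30), July (31), August (31), September (30), October (31): 30 + 31 + 30 + 31 + 31 + 30 + 31 = 214 days.
November 1, 2240: 1 day.
Total: 14 + 214 + 1 = 229 days.
229 mod 7 = 5, so 5 days before Sunday is Tuesday.

Tuesday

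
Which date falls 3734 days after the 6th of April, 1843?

the 26th of June, 1853

Count 3734 days after April 6, 1843:
From April 6, 1843 to April 6, 1853: 10 years, of which 3 contain a Feb 29 — 7×365 + 3×366 = 3653 days.
April 1853: 30 − 6 = 24 days remain.
Then May (31): 31 days.
June 1–26, 1853: 26 days.
Residual: 81 days.
Total: 3734 days.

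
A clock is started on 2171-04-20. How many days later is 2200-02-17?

10530

Day-of-year of April 20, 2171: 110.
Day-of-year of February 17, 2200: 48.
2171 has 365 days, so 365 − 110 = 255 days remain in 2171.
Full years 2172–2199: 21 common + 7 leap = 21×365 + 7×366 = 10227 days.
Total: 255 + 10227 + 48 = 10530 days.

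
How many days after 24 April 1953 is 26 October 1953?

April 1953: 30 − 24 = 6 days remain.
Then May (31), June (30), July (31), August (31), September (30): 31 + 30 + 31 + 31 + 30 = 153 days.
October 1–26, 1953: 26 days.
Total: 6 + 153 + 26 = 185 days.

185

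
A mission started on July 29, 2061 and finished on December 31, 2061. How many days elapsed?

155

July 2061: 31 − 29 = 2 days remain.
Then August (31), September (30), October (31), November (30): 31 + 30 + 31 + 30 = 122 days.
December 1–31, 2061: 31 days.
Total: 2 + 122 + 31 = 155 days.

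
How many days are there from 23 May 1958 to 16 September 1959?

May 1958: 31 − 23 = 8 days remain.
Then 15 full months totalling 457 days.
September 1–16, 1959: 16 days.
Total: 8 + 457 + 16 = 481 days.

481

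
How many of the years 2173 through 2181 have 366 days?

2

Years divisible by 4 in [2173, 2181]: 2176, 2180.
No century exceptions apply. Count: 2.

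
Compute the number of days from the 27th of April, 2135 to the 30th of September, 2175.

Day-of-year of April 27, 2135: 117.
Day-of-year of September 30, 2175: 273.
2135 has 365 days, so 365 − 117 = 248 days remain in 2135.
Full years 2136–2174: 29 common + 10 leap = 29×365 + 10×366 = 14245 days.
Total: 248 + 14245 + 273 = 14766 days.

14766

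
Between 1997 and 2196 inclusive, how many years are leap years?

49

Years divisible by 4: 2000, 2004, …, 2196 — 50 in all.
Of these, 2100 is divisible by 100 but not 400, so not leap.
2000 is divisible by 400, so still leap.
Leap years: 50 − 1 = 49.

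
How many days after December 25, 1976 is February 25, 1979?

Day-of-year of December 25, 1976: 360.
Day-of-year of February 25, 1979: 56.
1976 has 366 days, so 366 − 360 = 6 days remain in 1976.
Full years: 1977: 365; 1978: 365. Sum = 730.
Total: 6 + 730 + 56 = 792 days.

792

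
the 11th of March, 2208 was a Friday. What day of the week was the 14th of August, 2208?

Sunday

March 2208: 31 − 11 = 20 days remain.
Then April (30), May (31), June (30), July (31): 30 + 31 + 30 + 31 = 122 days.
August 1–14, 2208: 14 days.
Total: 20 + 122 + 14 = 156 days.
156 mod 7 = 2, so 2 days after Friday is Sunday.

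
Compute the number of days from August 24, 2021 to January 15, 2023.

509

August 24, 2021 → August 24, 2022: 365 days.
August 2022: 31 − 24 = 7 days remain.
Then September (30), October (31), November (30), December (31): 30 + 31 + 30 + 31 = 122 days.
January 1–15, 2023: 15 days.
Residual: 144 days.
Total: 509 days.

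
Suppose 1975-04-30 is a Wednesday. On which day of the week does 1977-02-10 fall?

Thursday

April 30, 1975 → April 30, 1976: 366 days (1976 is a leap year).
April 1976: 30 − 30 = 0 days remain.
Then 9 full months totalling 276 days.
February 1–10, 1977: 10 days (1977 is not a leap year).
Residual: 286 days.
Total: 652 days.
652 mod 7 = 1, so 1 day after Wednesday is Thursday.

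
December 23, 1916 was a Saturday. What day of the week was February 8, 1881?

Count forward from the earlier date (February 8, 1881) to the later (December 23, 1916):
Day-of-year of February 8, 1881: 39.
Day-of-year of December 23, 1916: 358.
1881 has 365 days, so 365 − 39 = 326 days remain in 1881.
Full years 1882–1915: 27 common + 7 leap = 27×365 + 7×366 = 12417 days.
Total: 326 + 12417 + 358 = 13101 days.
13101 mod 7 = 4, so 4 days before Saturday is Tuesday.

Tuesday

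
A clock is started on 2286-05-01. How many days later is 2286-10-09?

161

May 2286: 31 − 1 = 30 days remain.
Then June (30), July (31), August (31), September (30): 30 + 31 + 31 + 30 = 122 days.
October 1–9, 2286: 9 days.
Total: 30 + 122 + 9 = 161 days.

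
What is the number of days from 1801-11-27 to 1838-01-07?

13190

From November 27, 1801 to November 27, 1837: 36 years, of which 9 contain a Feb 29 — 27×365 + 9×366 = 13149 days.
November 1837: 30 − 27 = 3 days remain.
Then December (31): 31 days.
January 1–7, 1838: 7 days.
Residual: 41 days.
Total: 13190 days.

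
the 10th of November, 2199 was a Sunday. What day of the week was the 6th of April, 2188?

Sunday

Count forward from the earlier date (April 6, 2188) to the later (November 10, 2199):
Day-of-year of April 6, 2188: 97.
Day-of-year of November 10, 2199: 314.
2188 has 366 days, so 366 − 97 = 269 days remain in 2188.
Full years 2189–2198: 8 common + 2 leap = 8×365 + 2×366 = 3652 days.
Total: 269 + 3652 + 314 = 4235 days.
4235 is a multiple of 7, so the 6th of April, 2188 falls on the same weekday: Sunday.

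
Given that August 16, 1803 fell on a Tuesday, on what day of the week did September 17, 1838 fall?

Monday

Day-of-year of August 16, 1803: 228.
Day-of-year of September 17, 1838: 260.
1803 has 365 days, so 365 − 228 = 137 days remain in 1803.
Full years 1804–1837: 25 common + 9 leap = 25×365 + 9×366 = 12419 days.
Total: 137 + 12419 + 260 = 12816 days.
12816 mod 7 = 6, so 6 days after Tuesday is Monday.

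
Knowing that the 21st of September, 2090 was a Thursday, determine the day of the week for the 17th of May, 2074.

Thursday

Count forward from the earlier date (May 17, 2074) to the later (September 21, 2090):
Day-of-year of May 17, 2074: 137.
Day-of-year of September 21, 2090: 264.
2074 has 365 days, so 365 − 137 = 228 days remain in 2074.
Full years 2075–2089: 11 common + 4 leap = 11×365 + 4×366 = 5479 days.
Total: 228 + 5479 + 264 = 5971 days.
5971 is a multiple of 7, so the 17th of May, 2074 falls on the same weekday: Thursday.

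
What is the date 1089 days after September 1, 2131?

August 25, 2134

Count 1089 days after September 1, 2131:
September 1, 2131 → September 1, 2132: 366 days (2132 is a leap year).
September 1, 2132 → September 1, 2133: 365 days.
September 2133: 30 − 1 = 29 days remain.
Then 10 full months totalling 304 days.
August 1–25, 2134: 25 days.
Residual: 358 days.
Total: 1089 days.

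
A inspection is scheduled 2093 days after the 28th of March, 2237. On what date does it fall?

the 20th of December, 2242

Count 2093 days after March 28, 2237:
Day-of-year of March 28, 2237: 87.
Day-of-year of December 20, 2242: 354.
2237 has 365 days, so 365 − 87 = 278 days remain in 2237.
Full years: 2238: 365; 2239: 365; 2240: 366; 2241: 365. Sum = 1461.
Total: 278 + 1461 + 354 = 2093 days.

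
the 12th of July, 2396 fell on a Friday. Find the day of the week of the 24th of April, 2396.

Count forward from the earlier date (April 24, 2396) to the later (July 12, 2396):
April 2396: 30 − 24 = 6 days remain.
Then May (31), June (30): 31 + 30 = 61 days.
July 1–12, 2396: 12 days.
Total: 6 + 61 + 12 = 79 days.
79 mod 7 = 2, so 2 days before Friday is Wednesday.

Wednesday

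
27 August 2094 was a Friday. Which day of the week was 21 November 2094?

August 2094: 31 − 27 = 4 days remain.
Then September (30), October (31): 30 + 31 = 61 days.
November 1–21, 2094: 21 days.
Total: 4 + 61 + 21 = 86 days.
86 mod 7 = 2, so 2 days after Friday is Sunday.

Sunday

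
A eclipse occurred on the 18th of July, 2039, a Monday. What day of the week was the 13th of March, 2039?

Sunday

Count forward from the earlier date (March 13, 2039) to the later (July 18, 2039):
March 2039: 31 − 13 = 18 days remain.
Then April (30), May (31), June (30): 30 + 31 + 30 = 91 days.
July 1–18, 2039: 18 days.
Total: 18 + 91 + 18 = 127 days.
127 mod 7 = 1, so 1 day before Monday is Sunday.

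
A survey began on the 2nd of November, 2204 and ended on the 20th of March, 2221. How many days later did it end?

Day-of-year of November 2, 2204: 307.
Day-of-year of March 20, 2221: 79.
2204 has 366 days, so 366 − 307 = 59 days remain in 2204.
Full years 2205–2220: 12 common + 4 leap = 12×365 + 4×366 = 5844 days.
Total: 59 + 5844 + 79 = 5982 days.

5982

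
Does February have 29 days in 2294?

2294 is not a leap year.

No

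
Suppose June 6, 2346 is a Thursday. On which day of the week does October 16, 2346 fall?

June 2346: 30 − 6 = 24 days remain.
Then July (31), August (31), September (30): 31 + 31 + 30 = 92 days.
October 1–16, 2346: 16 days.
Total: 24 + 92 + 16 = 132 days.
132 mod 7 = 6, so 6 days after Thursday is Wednesday.

Wednesday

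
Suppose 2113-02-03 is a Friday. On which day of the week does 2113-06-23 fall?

Friday

February 2113: 28 − 3 = 25 days remain (2113 is not a leap year, so February has 28 days).
Then March (31), April (30), May (31): 31 + 30 + 31 = 92 days.
June 1–23, 2113: 23 days.
Total: 25 + 92 + 23 = 140 days.
140 is a multiple of 7, so 2113-06-23 falls on the same weekday: Friday.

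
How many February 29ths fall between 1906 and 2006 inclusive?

Years divisible by 4: 1908, 1912, …, 2004 — 25 in all.
2000 is divisible by 400, so still leap.
No century exceptions apply. Count: 25.

25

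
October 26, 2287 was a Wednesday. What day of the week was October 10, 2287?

Count forward from the earlier date (October 10, 2287) to the later (October 26, 2287):
Within October 2287: 26 − 10 = 16 days.
16 mod 7 = 2, so 2 days before Wednesday is Monday.

Monday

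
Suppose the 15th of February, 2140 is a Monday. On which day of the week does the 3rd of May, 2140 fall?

Tuesday

February 2140: 29 − 15 = 14 days remain (2140 is a leap year, so February has 29 days).
Then March (31), April (30): 31 + 30 = 61 days.
May 1–3, 2140: 3 days.
Total: 14 + 61 + 3 = 78 days.
78 mod 7 = 1, so 1 day after Monday is Tuesday.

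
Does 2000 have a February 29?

2000 is a leap year (divisible by 400).

Yes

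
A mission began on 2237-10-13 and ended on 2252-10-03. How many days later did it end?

5469

Day-of-year of October 13, 2237: 286.
Day-of-year of October 3, 2252: 277.
2237 has 365 days, so 365 − 286 = 79 days remain in 2237.
Full years 2238–2251: 11 common + 3 leap = 11×365 + 3×366 = 5113 days.
Total: 79 + 5113 + 277 = 5469 days.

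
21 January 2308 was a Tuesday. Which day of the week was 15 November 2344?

From January 21, 2308 to January 21, 2344: 36 years, of which 9 contain a Feb 29 — 27×365 + 9×366 = 13149 days.
January 2344: 31 − 21 = 10 days remain.
Then 9 full months totalling 274 days.
November 1–15, 2344: 15 days.
Residual: 299 days.
Total: 13448 days.
13448 mod 7 = 1, so 1 day after Tuesday is Wednesday.

Wednesday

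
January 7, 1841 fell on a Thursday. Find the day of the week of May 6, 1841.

January 1841: 31 − 7 = 24 days remain.
Then February 1841 (28), March (31), April (30): 28 + 31 + 30 = 89 days.
May 1–6, 1841: 6 days.
Total: 24 + 89 + 6 = 119 days.
119 is a multiple of 7, so May 6, 1841 falls on the same weekday: Thursday.

Thursday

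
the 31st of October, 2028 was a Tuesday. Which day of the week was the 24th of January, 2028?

Monday

Count forward from the earlier date (January 24, 2028) to the later (October 31, 2028):
January 2028: 31 − 24 = 7 days remain.
Then February 2028 (29), March (31), April (30), May (31), June (30), July (31), August (31), September (30): 29 + 31 + 30 + 31 + 30 + 31 + 31 + 30 = 243 days.
October 1–31, 2028: 31 days.
Total: 7 + 243 + 31 = 281 days.
281 mod 7 = 1, so 1 day before Tuesday is Monday.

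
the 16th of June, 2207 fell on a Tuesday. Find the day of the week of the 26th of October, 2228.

Sunday

From June 16, 2207 to June 16, 2228: 21 years, of which 6 contain a Feb 29 — 15×365 + 6×366 = 7671 days.
June 2228: 30 − 16 = 14 days remain.
Then July (31), August (31), September (30): 31 + 31 + 30 = 92 days.
October 1–26, 2228: 26 days.
Residual: 132 days.
Total: 7803 days.
7803 mod 7 = 5, so 5 days after Tuesday is Sunday.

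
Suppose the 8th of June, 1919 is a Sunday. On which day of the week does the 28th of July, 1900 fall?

Saturday

Count forward from the earlier date (July 28, 1900) to the later (June 8, 1919):
From July 28, 1900 to July 28, 1918: 18 years, of which 4 contain a Feb 29 — 14×365 + 4×366 = 6574 days.
July 1918: 31 − 28 = 3 days remain.
Then 10 full months totalling 304 days.
June 1–8, 1919: 8 days.
Residual: 315 days.
Total: 6889 days.
6889 mod 7 = 1, so 1 day before Sunday is Saturday.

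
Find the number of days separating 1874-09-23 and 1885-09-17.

From September 23, 1874 to September 23, 1884: 10 years, of which 3 contain a Feb 29 — 7×365 + 3×366 = 3653 days.
September 1884: 30 − 23 = 7 days remain.
Then 11 full months totalling 335 days.
September 1–17, 1885: 17 days.
Residual: 359 days.
Total: 4012 days.

4012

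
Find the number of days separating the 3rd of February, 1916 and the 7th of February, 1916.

4

Within February 1916: 7 − 3 = 4 days.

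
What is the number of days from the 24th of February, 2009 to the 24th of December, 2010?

February 2009: 28 − 24 = 4 days remain (2009 is not a leap year, so February has 28 days).
Then 21 full months totalling 640 days.
December 1–24, 2010: 24 days.
Total: 4 + 640 + 24 = 668 days.

668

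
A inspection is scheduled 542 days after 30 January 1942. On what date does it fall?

26 July 1943

Count 542 days after January 30, 1942:
January 30, 1942 → January 30, 1943: 365 days.
January 1943: 31 − 30 = 1 day remains.
Then February 1943 (28), March (31), April (30), May (31), June (30): 28 + 31 + 30 + 31 + 30 = 150 days.
July 1–26, 1943: 26 days.
Residual: 177 days.
Total: 542 days.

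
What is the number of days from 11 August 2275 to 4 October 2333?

21238

Day-of-year of August 11, 2275: 223.
Day-of-year of October 4, 2333: 277.
2275 has 365 days, so 365 − 223 = 142 days remain in 2275.
Full years 2276–2332: 43 common + 14 leap = 43×365 + 14×366 = 20819 days.
Total: 142 + 20819 + 277 = 21238 days.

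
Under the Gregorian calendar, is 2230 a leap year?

2230 is not a leap year.

No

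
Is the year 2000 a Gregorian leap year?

2000 is a leap year (divisible by 400).

Yes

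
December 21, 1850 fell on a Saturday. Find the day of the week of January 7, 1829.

Count forward from the earlier date (January 7, 1829) to the later (December 21, 1850):
From January 7, 1829 to January 7, 1850: 21 years, of which 5 contain a Feb 29 — 16×365 + 5×366 = 7670 days.
January 1850: 31 − 7 = 24 days remain.
Then 10 full months totalling 303 days.
December 1–21, 1850: 21 days.
Residual: 348 days.
Total: 8018 days.
8018 mod 7 = 3, so 3 days before Saturday is Wednesday.

Wednesday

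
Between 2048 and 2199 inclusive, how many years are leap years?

Years divisible by 4: 2048, 2052, …, 2196 — 38 in all.
Of these, 2100 is divisible by 100 but not 400, so not leap.
Leap years: 38 − 1 = 37.

37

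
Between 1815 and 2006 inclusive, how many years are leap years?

Years divisible by 4: 1816, 1820, …, 2004 — 48 in all.
Of these, 1900 is divisible by 100 but not 400, so not leap.
2000 is divisible by 400, so still leap.
Leap years: 48 − 1 = 47.

47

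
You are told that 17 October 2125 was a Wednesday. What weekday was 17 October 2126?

October 2125: 31 − 17 = 14 days remain.
Then 11 full months totalling 334 days.
October 1–17, 2126: 17 days.
Total: 14 + 334 + 17 = 365 days.
365 mod 7 = 1, so 1 day after Wednesday is Thursday.

Thursday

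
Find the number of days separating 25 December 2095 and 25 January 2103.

Day-of-year of December 25, 2095: 359.
Day-of-year of January 25, 2103: 25.
2095 has 365 days, so 365 − 359 = 6 days remain in 2095.
Full years 2096–2102: 6 common + 1 leap = 6×365 + 1×366 = 2556 days.
Total: 6 + 2556 + 25 = 2587 days.

2587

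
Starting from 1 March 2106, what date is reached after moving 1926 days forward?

9 June 2111

Count 1926 days after March 1, 2106:
March 1, 2106 → March 1, 2107: 365 days.
March 1, 2107 → March 1, 2108: 366 days (2108 is a leap year).
March 1, 2108 → March 1, 2109: 365 days.
March 1, 2109 → March 1, 2110: 365 days.
March 1, 2110 → March 1, 2111: 365 days.
March 2111: 31 − 1 = 30 days remain.
Then April (30), May (31): 30 + 31 = 61 days.
June 1–9, 2111: 9 days.
Residual: 100 days.
Total: 1926 days.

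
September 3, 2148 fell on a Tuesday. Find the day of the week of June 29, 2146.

Count forward from the earlier date (June 29, 2146) to the later (September 3, 2148):
June 2146: 30 − 29 = 1 day remains.
Then 26 full months totalling 793 days.
September 1–3, 2148: 3 days.
Total: 1 + 793 + 3 = 797 days.
797 mod 7 = 6, so 6 days before Tuesday is Wednesday.

Wednesday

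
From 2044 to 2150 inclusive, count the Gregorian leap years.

26

Years divisible by 4: 2044, 2048, …, 2148 — 27 in all.
Of these, 2100 is divisible by 100 but not 400, so not leap.
Leap years: 27 − 1 = 26.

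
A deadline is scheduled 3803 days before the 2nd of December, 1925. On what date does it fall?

the 5th of July, 1915

Count 3803 days before December 2, 1925:
From July 5, 1915 to July 5, 1925: 10 years, of which 3 contain a Feb 29 — 7×365 + 3×366 = 3653 days.
July 1925: 31 − 5 = 26 days remain.
Then August (31), September (30), October (31), November (30): 31 + 30 + 31 + 30 = 122 days.
December 1–2, 1925: 2 days.
Residual: 150 days.
Total: 3803 days.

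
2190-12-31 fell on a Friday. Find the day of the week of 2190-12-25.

Count forward from the earlier date (December 25, 2190) to the later (December 31, 2190):
Within December 2190: 31 − 25 = 6 days.
6 mod 7 = 6, so 6 days before Friday is Saturday.

Saturday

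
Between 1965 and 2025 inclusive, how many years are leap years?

15

Years divisible by 4: 1968, 1972, …, 2024 — 15 in all.
2000 is divisible by 400, so still leap.
No century exceptions apply. Count: 15.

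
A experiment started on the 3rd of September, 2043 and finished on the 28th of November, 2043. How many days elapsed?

September 2043: 30 − 3 = 27 days remain.
Then October (31): 31 days.
November 1–28, 2043: 28 days.
Total: 27 + 31 + 28 = 86 days.

86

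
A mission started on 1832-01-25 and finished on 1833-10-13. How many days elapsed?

627

Day-of-year of January 25, 1832: 25.
Day-of-year of October 13, 1833: 286.
1832 has 366 days, so 366 − 25 = 341 days remain in 1832.
Total: 341 + 286 = 627 days.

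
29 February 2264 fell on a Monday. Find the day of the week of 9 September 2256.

Count forward from the earlier date (September 9, 2256) to the later (February 29, 2264):
From September 9, 2256 to September 9, 2263: 7 years, of which 1 contains a Feb 29 — 6×365 + 1×366 = 2556 days.
September 2263: 30 − 9 = 21 days remain.
Then October (31), November (30), December (31), January (31): 31 + 30 + 31 + 31 = 123 days.
February 1–29, 2264: 29 days (2264 is a leap year).
Residual: 173 days.
Total: 2729 days.
2729 mod 7 = 6, so 6 days before Monday is Tuesday.

Tuesday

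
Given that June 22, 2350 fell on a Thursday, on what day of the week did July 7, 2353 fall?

Tuesday

Day-of-year of June 22, 2350: 173.
Day-of-year of July 7, 2353: 188.
2350 has 365 days, so 365 − 173 = 192 days remain in 2350.
Full years: 2351: 365; 2352: 366. Sum = 731.
Total: 192 + 731 + 188 = 1111 days.
1111 mod 7 = 5, so 5 days after Thursday is Tuesday.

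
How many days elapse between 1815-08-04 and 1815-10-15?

72

August 1815: 31 − 4 = 27 days remain.
Then September (30): 30 days.
October 1–15, 1815: 15 days.
Total: 27 + 30 + 15 = 72 days.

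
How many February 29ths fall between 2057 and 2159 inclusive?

Years divisible by 4: 2060, 2064, …, 2156 — 25 in all.
Of these, 2100 is divisible by 100 but not 400, so not leap.
Leap years: 25 − 1 = 24.

24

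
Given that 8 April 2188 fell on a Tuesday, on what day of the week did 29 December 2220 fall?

Friday

Day-of-year of April 8, 2188: 99.
Day-of-year of December 29, 2220: 364.
2188 has 366 days, so 366 − 99 = 267 days remain in 2188.
Full years 2189–2219: 25 common + 6 leap = 25×365 + 6×366 = 11321 days.
Total: 267 + 11321 + 364 = 11952 days.
11952 mod 7 = 3, so 3 days after Tuesday is Friday.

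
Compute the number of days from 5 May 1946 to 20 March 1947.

May 1946: 31 − 5 = 26 days remain.
Then 9 full months totalling 273 days.
March 1–20, 1947: 20 days.
Total: 26 + 273 + 20 = 319 days.

319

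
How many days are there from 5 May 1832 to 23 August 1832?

110

May 1832: 31 − 5 = 26 days remain.
Then June (30), July (31): 30 + 31 = 61 days.
August 1–23, 1832: 23 days.
Total: 26 + 61 + 23 = 110 days.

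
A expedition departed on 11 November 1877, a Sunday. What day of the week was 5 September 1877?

Count forward from the earlier date (September 5, 1877) to the later (November 11, 1877):
September 1877: 30 − 5 = 25 days remain.
Then October (31): 31 days.
November 1–11, 1877: 11 days.
Total: 25 + 31 + 11 = 67 days.
67 mod 7 = 4, so 4 days before Sunday is Wednesday.

Wednesday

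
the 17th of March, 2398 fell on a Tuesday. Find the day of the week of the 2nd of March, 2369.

Sunday

Count forward from the earlier date (March 2, 2369) to the later (March 17, 2398):
From March 2, 2369 to March 2, 2398: 29 years, of which 7 contain a Feb 29 — 22×365 + 7×366 = 10592 days.
Within March 2398: 17 − 2 = 15 days.
Total: 10607 days.
10607 mod 7 = 2, so 2 days before Tuesday is Sunday.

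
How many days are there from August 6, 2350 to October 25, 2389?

Day-of-year of August 6, 2350: 218.
Day-of-year of October 25, 2389: 298.
2350 has 365 days, so 365 − 218 = 147 days remain in 2350.
Full years 2351–2388: 28 common + 10 leap = 28×365 + 10×366 = 13880 days.
Total: 147 + 13880 + 298 = 14325 days.

14325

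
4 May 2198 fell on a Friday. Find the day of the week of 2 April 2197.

Count forward from the earlier date (April 2, 2197) to the later (May 4, 2198):
Day-of-year of April 2, 2197: 92.
Day-of-year of May 4, 2198: 124.
2197 has 365 days, so 365 − 92 = 273 days remain in 2197.
Total: 273 + 124 = 397 days.
397 mod 7 = 5, so 5 days before Friday is Sunday.

Sunday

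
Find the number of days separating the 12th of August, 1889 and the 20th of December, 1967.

From August 12, 1889 to August 12, 1967: 78 years, of which 18 contain a Feb 29 — 60×365 + 18×366 = 28488 days.
(1900 is not a leap year (divisible by 100 but not 400).)
August 1967: 31 − 12 = 19 days remain.
Then September (30), October (31), November (30): 30 + 31 + 30 = 91 days.
December 1–20, 1967: 20 days.
Residual: 130 days.
Total: 28618 days.

28618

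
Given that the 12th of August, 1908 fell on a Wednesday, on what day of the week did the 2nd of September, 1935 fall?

From August 12, 1908 to August 12, 1935: 27 years, of which 6 contain a Feb 29 — 21×365 + 6×366 = 9861 days.
August 1935: 31 − 12 = 19 days remain.
September 1–2, 1935: 2 days.
Residual: 21 days.
Total: 9882 days.
9882 mod 7 = 5, so 5 days after Wednesday is Monday.

Monday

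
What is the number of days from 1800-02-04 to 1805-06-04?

February 4, 1800 → February 4, 1801: 365 days (1800 is not a leap year (divisible by 100 but not 400)).
February 4, 1801 → February 4, 1802: 365 days.
February 4, 1802 → February 4, 1803: 365 days.
February 4, 1803 → February 4, 1804: 365 days.
February 4, 1804 → February 4, 1805: 366 days (1804 is a leap year).
February 1805: 28 − 4 = 24 days remain (1805 is not a leap year, so February has 28 days).
Then March (31), April (30), May (31): 31 + 30 + 31 = 92 days.
June 1–4, 1805: 4 days.
Residual: 120 days.
Total: 1946 days.

1946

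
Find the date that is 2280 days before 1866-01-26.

1859-10-30

Count 2280 days before January 26, 1866:
October 30, 1859 → October 30, 1860: 366 days (1860 is a leap year).
October 30, 1860 → October 30, 1861: 365 days.
October 30, 1861 → October 30, 1862: 365 days.
October 30, 1862 → October 30, 1863: 365 days.
October 30, 1863 → October 30, 1864: 366 days (1864 is a leap year).
October 30, 1864 → October 30, 1865: 365 days.
October 1865: 31 − 30 = 1 day remains.
Then November (30), December (31): 30 + 31 = 61 days.
January 1–26, 1866: 26 days.
Residual: 88 days.
Total: 2280 days.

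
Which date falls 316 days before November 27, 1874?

January 15, 1874

Count 316 days before November 27, 1874:
January 1874: 31 − 15 = 16 days remain.
Then 9 full months totalling 273 days.
November 1–27, 1874: 27 days.
Total: 16 + 273 + 27 = 316 days.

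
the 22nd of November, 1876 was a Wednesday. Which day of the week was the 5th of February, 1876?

Count forward from the earlier date (February 5, 1876) to the later (November 22, 1876):
February 1876: 29 − 5 = 24 days remain (1876 is a leap year, so February has 29 days).
Then March (31), April (30), May (31), June (30), July (31), August (31), September (30), October (31): 31 + 30 + 31 + 30 + 31 + 31 + 30 + 31 = 245 days.
November 1–22, 1876: 22 days.
Total: 24 + 245 + 22 = 291 days.
291 mod 7 = 4, so 4 days before Wednesday is Saturday.

Saturday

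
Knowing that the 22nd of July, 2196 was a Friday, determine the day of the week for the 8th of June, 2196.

Count forward from the earlier date (June 8, 2196) to the later (July 22, 2196):
June 2196: 30 − 8 = 22 days remain.
July 1–22, 2196: 22 days.
Total: 22 + 22 = 44 days.
44 mod 7 = 2, so 2 days before Friday is Wednesday.

Wednesday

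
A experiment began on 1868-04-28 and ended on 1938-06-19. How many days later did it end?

25618

From April 28, 1868 to April 28, 1938: 70 years, of which 16 contain a Feb 29 — 54×365 + 16×366 = 25566 days.
(1900 is not a leap year (divisible by 100 but not 400).)
April 1938: 30 − 28 = 2 days remain.
Then May (31): 31 days.
June 1–19, 1938: 19 days.
Residual: 52 days.
Total: 25618 days.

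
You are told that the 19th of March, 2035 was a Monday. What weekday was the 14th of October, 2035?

Sunday

March 2035: 31 − 19 = 12 days remain.
Then April (30), May (31), June (30), July (31), August (31), September (30): 30 + 31 + 30 + 31 + 31 + 30 = 183 days.
October 1–14, 2035: 14 days.
Total: 12 + 183 + 14 = 209 days.
209 mod 7 = 6, so 6 days after Monday is Sunday.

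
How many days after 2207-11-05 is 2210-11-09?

November 5, 2207 → November 5, 2208: 366 days (2208 is a leap year).
November 5, 2208 → November 5, 2209: 365 days.
November 5, 2209 → November 5, 2210: 365 days.
Within November 2210: 9 − 5 = 4 days.
Total: 1100 days.

1100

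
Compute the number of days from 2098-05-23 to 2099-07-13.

May 2098: 31 − 23 = 8 days remain.
Then 13 full months totalling 395 days.
July 1–13, 2099: 13 days.
Total: 8 + 395 + 13 = 416 days.

416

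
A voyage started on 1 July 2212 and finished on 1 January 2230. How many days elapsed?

6393

From July 1, 2212 to July 1, 2229: 17 years, of which 4 contain a Feb 29 — 13×365 + 4×366 = 6209 days.
July 2229: 31 − 1 = 30 days remain.
Then August (31), September (30), October (31), November (30), December (31): 31 + 30 + 31 + 30 + 31 = 153 days.
January 1, 2230: 1 day.
Residual: 184 days.
Total: 6393 days.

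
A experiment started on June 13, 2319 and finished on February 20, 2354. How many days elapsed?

12671

Day-of-year of June 13, 2319: 164.
Day-of-year of February 20, 2354: 51.
2319 has 365 days, so 365 − 164 = 201 days remain in 2319.
Full years 2320–2353: 25 common + 9 leap = 25×365 + 9×366 = 12419 days.
Total: 201 + 12419 + 51 = 12671 days.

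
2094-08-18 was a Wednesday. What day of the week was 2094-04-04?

Count forward from the earlier date (April 4, 2094) to the later (August 18, 2094):
April 2094: 30 − 4 = 26 days remain.
Then May (31), June (30), July (31): 31 + 30 + 31 = 92 days.
August 1–18, 2094: 18 days.
Total: 26 + 92 + 18 = 136 days.
136 mod 7 = 3, so 3 days before Wednesday is Sunday.

Sunday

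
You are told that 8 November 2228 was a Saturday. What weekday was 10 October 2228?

Friday

Count forward from the earlier date (October 10, 2228) to the later (November 8, 2228):
October 2228: 31 − 10 = 21 days remain.
November 1–8, 2228: 8 days.
Total: 21 + 8 = 29 days.
29 mod 7 = 1, so 1 day before Saturday is Friday.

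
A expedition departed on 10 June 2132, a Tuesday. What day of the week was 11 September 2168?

Sunday

From June 10, 2132 to June 10, 2168: 36 years, of which 9 contain a Feb 29 — 27×365 + 9×366 = 13149 days.
June 2168: 30 − 10 = 20 days remain.
Then July (31), August (31): 31 + 31 = 62 days.
September 1–11, 2168: 11 days.
Residual: 93 days.
Total: 13242 days.
13242 mod 7 = 5, so 5 days after Tuesday is Sunday.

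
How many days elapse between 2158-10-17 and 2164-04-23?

Day-of-year of October 17, 2158: 290.
Day-of-year of April 23, 2164: 114.
2158 has 365 days, so 365 − 290 = 75 days remain in 2158.
Full years: 2159: 365; 2160: 366; 2161: 365; 2162: 365; 2163: 365. Sum = 1826.
Total: 75 + 1826 + 114 = 2015 days.

2015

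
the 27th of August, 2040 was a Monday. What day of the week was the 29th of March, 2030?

Count forward from the earlier date (March 29, 2030) to the later (August 27, 2040):
Day-of-year of March 29, 2030: 88.
Day-of-year of August 27, 2040: 240.
2030 has 365 days, so 365 − 88 = 277 days remain in 2030.
Full years 2031–2039: 7 common + 2 leap = 7×365 + 2×366 = 3287 days.
Total: 277 + 3287 + 240 = 3804 days.
3804 mod 7 = 3, so 3 days before Monday is Friday.

Friday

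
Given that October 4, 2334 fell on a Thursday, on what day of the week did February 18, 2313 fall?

Tuesday

Count forward from the earlier date (February 18, 2313) to the later (October 4, 2334):
Day-of-year of February 18, 2313: 49.
Day-of-year of October 4, 2334: 277.
2313 has 365 days, so 365 − 49 = 316 days remain in 2313.
Full years 2314–2333: 15 common + 5 leap = 15×365 + 5×366 = 7305 days.
Total: 316 + 7305 + 277 = 7898 days.
7898 mod 7 = 2, so 2 days before Thursday is Tuesday.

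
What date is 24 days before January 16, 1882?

December 23, 1881

Count 24 days before January 16, 1882:
December 1881: 31 − 23 = 8 days remain.
January 1–16, 1882: 16 days.
Residual: 24 days.
Total: 24 days.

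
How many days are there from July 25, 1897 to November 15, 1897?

113

July 1897: 31 − 25 = 6 days remain.
Then August (31), September (30), October (31): 31 + 30 + 31 = 92 days.
November 1–15, 1897: 15 days.
Total: 6 + 92 + 15 = 113 days.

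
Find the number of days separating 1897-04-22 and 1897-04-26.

4

Within April 1897: 26 − 22 = 4 days.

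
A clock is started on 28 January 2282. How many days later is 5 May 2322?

Day-of-year of January 28, 2282: 28.
Day-of-year of May 5, 2322: 125.
2282 has 365 days, so 365 − 28 = 337 days remain in 2282.
Full years 2283–2321: 30 common + 9 leap = 30×365 + 9×366 = 14244 days.
Total: 337 + 14244 + 125 = 14706 days.

14706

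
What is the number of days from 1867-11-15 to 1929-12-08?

From November 15, 1867 to November 15, 1929: 62 years, of which 15 contain a Feb 29 — 47×365 + 15×366 = 22645 days.
(1900 is not a leap year (divisible by 100 but not 400).)
November 1929: 30 − 15 = 15 days remain.
December 1–8, 1929: 8 days.
Residual: 23 days.
Total: 22668 days.

22668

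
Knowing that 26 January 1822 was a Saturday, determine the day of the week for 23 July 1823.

January 1822: 31 − 26 = 5 days remain.
Then 17 full months totalling 515 days.
July 1–23, 1823: 23 days.
Total: 5 + 515 + 23 = 543 days.
543 mod 7 = 4, so 4 days after Saturday is Wednesday.

Wednesday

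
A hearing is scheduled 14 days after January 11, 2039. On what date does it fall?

January 25, 2039

Count 14 days after January 11, 2039:
Within January 2039: 25 − 11 = 14 days.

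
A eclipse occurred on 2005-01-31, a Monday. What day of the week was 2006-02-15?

Wednesday

January 31, 2005 → January 31, 2006: 365 days.
January 2006: 31 − 31 = 0 days remain.
February 1–15, 2006: 15 days (2006 is not a leap year).
Residual: 15 days.
Total: 380 days.
380 mod 7 = 2, so 2 days after Monday is Wednesday.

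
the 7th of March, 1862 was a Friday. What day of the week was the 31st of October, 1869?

Day-of-year of March 7, 1862: 66.
Day-of-year of October 31, 1869: 304.
1862 has 365 days, so 365 − 66 = 299 days remain in 1862.
Full years: 1863: 365; 1864: 366; 1865: 365; 1866: 365; 1867: 365; 1868: 366. Sum = 2192.
Total: 299 + 2192 + 304 = 2795 days.
2795 mod 7 = 2, so 2 days after Friday is Sunday.

Sunday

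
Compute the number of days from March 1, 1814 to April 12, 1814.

March 1814: 31 − 1 = 30 days remain.
April 1–12, 1814: 12 days.
Total: 30 + 12 = 42 days.

42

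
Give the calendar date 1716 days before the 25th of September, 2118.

the 13th of January, 2114

Count 1716 days before September 25, 2118:
Day-of-year of January 13, 2114: 13.
Day-of-year of September 25, 2118: 268.
2114 has 365 days, so 365 − 13 = 352 days remain in 2114.
Full years: 2115: 365; 2116: 366; 2117: 365. Sum = 1096.
Total: 352 + 1096 + 268 = 1716 days.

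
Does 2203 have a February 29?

2203 is not a leap year.

No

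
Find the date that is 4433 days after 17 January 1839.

8 March 1851

Count 4433 days after January 17, 1839:
From January 17, 1839 to January 17, 1851: 12 years, of which 3 contain a Feb 29 — 9×365 + 3×366 = 4383 days.
January 1851: 31 − 17 = 14 days remain.
Then February 1851 (28): 28 days.
March 1–8, 1851: 8 days.
Residual: 50 days.
Total: 4433 days.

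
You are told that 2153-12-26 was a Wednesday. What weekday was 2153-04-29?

Count forward from the earlier date (April 29, 2153) to the later (December 26, 2153):
April 2153: 30 − 29 = 1 day remains.
Then May (31), June (30), July (31), August (31), September (30), October (31), November (30): 31 + 30 + 31 + 31 + 30 + 31 + 30 = 214 days.
December 1–26, 2153: 26 days.
Total: 1 + 214 + 26 = 241 days.
241 mod 7 = 3, so 3 days before Wednesday is Sunday.

Sunday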